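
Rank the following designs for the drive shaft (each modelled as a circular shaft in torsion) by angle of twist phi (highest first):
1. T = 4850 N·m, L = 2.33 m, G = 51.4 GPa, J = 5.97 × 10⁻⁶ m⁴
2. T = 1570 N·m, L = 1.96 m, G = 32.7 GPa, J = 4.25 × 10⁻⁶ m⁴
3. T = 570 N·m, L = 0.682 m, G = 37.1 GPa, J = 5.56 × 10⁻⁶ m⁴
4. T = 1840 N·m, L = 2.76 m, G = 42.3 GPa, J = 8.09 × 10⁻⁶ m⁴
Model: a circular shaft in torsion, so phi = (T·L) / (G·J) (SI units).
  Case 1: phi = (4850 × 2.33) / ((5.14 × 10¹⁰) × (5.97 × 10⁻⁶)) = 0.03683 rad = 2.11°
  Case 2: phi = (1570 × 1.96) / ((3.27 × 10¹⁰) × (4.25 × 10⁻⁶)) = 0.02214 rad = 1.269°
  Case 3: phi = (570 × 0.682) / ((3.71 × 10¹⁰) × (5.56 × 10⁻⁶)) = 0.001885 rad = 0.108°
  Case 4: phi = (1840 × 2.76) / ((4.23 × 10¹⁰) × (8.09 × 10⁻⁶)) = 0.01484 rad = 0.8503°
Ordering: 2.11° (case 1) > 1.269° (case 2) > 0.8503° (case 4) > 0.108° (case 3)
Final answer: 1, 2, 4, 3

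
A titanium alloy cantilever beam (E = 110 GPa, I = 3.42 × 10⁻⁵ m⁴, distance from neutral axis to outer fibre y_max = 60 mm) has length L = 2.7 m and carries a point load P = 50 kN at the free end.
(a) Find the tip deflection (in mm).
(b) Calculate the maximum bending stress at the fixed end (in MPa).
(a) Tip deflection of a cantilever with an end point load: δ = P·L^3 / (3·E·I). Convert P = 50 kN = 50000 N, E = 110 GPa = 1.1 × 10¹¹ Pa.
  δ = (50000 × 2.7^3) / (3 × (1.1 × 10¹¹) × (3.42 × 10⁻⁵)) = 0.0872 m = 87.2 mm
(b) Maximum bending moment at the fixed end: M = P·L = 50000 × 2.7 = 135000 N·m. Convert y_max = 60 mm = 0.06 m.
  σ = M·y_max / I = (135000 × 0.06) / (3.42 × 10⁻⁵) = 2.368 × 10⁸ Pa = 236.8 MPa
Final answer: (a) δ = 87.2 mm, (b) σ = 236.8 MPa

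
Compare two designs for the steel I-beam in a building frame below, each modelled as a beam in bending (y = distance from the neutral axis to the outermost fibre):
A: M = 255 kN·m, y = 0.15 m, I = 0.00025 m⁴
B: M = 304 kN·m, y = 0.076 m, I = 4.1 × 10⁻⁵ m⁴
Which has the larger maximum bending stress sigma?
Model: a beam in bending (y = distance from the neutral axis to the outermost fibre), so sigma = (M·y) / I (SI units).
  A: sigma = (255000 × 0.15) / 0.00025 = 1.53 × 10⁸ Pa = 153 MPa
  B: sigma = (304000 × 0.076) / (4.1 × 10⁻⁵) = 5.635 × 10⁸ Pa = 563.5 MPa
563.5 MPa > 153 MPa, so B is larger.
Final answer: B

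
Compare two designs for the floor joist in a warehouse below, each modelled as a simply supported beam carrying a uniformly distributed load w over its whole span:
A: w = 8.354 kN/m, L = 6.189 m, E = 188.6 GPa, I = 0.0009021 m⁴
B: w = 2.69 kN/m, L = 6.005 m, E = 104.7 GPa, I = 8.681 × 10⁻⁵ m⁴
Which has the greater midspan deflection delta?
Model: a simply supported beam carrying a uniformly distributed load w over its whole span, so delta = (5·w·L^4) / (384·E·I) (SI units).
  A: delta = (5 × 8354 × 6.189^4) / (384 × (1.886 × 10¹¹) × 0.0009021) = 0.000938 m = 0.938 mm
  B: delta = (5 × 2690 × 6.005^4) / (384 × (1.047 × 10¹¹) × (8.681 × 10⁻⁵)) = 0.005011 m = 5.011 mm
5.011 mm > 0.938 mm, so B is larger.
Final answer: B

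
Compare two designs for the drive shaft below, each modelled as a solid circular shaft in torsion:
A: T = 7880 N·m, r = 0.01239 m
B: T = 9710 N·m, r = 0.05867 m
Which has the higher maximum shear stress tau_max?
Model: a solid circular shaft in torsion, so tau_max = (2·T) / (π·r^3) (SI units).
  A: tau_max = (2 × 7880) / (π × 0.01239^3) = 2.637 × 10⁹ Pa = 2637 MPa
  B: tau_max = (2 × 9710) / (π × 0.05867^3) = 3.061 × 10⁷ Pa = 30.61 MPa
2637 MPa > 30.61 MPa, so A is larger.
Final answer: A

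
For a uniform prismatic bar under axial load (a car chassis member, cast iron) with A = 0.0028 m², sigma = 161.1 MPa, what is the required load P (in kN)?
Model: a uniform prismatic bar under axial load, so sigma = P / A.
Solve for P: P = sigma·A.
Convert to SI units:
  sigma = 161.1 MPa = 1.611 × 10⁸ Pa
Substitute:
  P = (1.611 × 10⁸) × 0.0028
  P = 451100 N
Convert: P = 451100 N = 451.1 kN
Final answer: P = 451.1 kN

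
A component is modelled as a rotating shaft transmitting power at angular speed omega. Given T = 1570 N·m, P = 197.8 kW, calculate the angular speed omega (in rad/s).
Model: a rotating shaft transmitting power at angular speed omega, so P = T·omega.
Solve for omega: omega = P / T.
Convert to SI units:
  P = 197.8 kW = 197800 W
Substitute:
  omega = 197800 / 1570
  omega = 126 rad/s
Final answer: omega = 126 rad/s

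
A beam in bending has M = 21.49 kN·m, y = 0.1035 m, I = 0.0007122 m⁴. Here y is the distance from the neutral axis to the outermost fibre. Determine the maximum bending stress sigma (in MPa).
Model: a beam in bending, so sigma = (M·y) / I.
Convert to SI units:
  M = 21.49 kN·m = 21490 N·m
Substitute:
  sigma = (21490 × 0.1035) / 0.0007122
  sigma = 3.123 × 10⁶ Pa
Convert: sigma = 3.123 × 10⁶ Pa = 3.123 MPa
Final answer: sigma = 3.123 MPa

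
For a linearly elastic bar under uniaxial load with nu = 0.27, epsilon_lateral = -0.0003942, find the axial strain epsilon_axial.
Model: a linearly elastic bar under uniaxial load, so epsilon_lateral = -nu·epsilon_axial.
Solve for epsilon_axial: epsilon_axial = -epsilon_lateral / nu.
Substitute:
  epsilon_axial = -(-0.0003942) / 0.27
  epsilon_axial = 0.00146
Final answer: epsilon_axial = 0.00146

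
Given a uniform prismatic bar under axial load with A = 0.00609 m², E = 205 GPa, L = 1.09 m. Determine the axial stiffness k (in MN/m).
Model: a uniform prismatic bar under axial load, so k = (A·E) / L.
Convert to SI units:
  E = 205 GPa = 2.05 × 10¹¹ Pa
Substitute:
  k = (0.00609 × (2.05 × 10¹¹)) / 1.09
  k = 1.145 × 10⁹ N/m
Convert: k = 1.145 × 10⁹ N/m = 1145 MN/m
Final answer: k = 1145 MN/m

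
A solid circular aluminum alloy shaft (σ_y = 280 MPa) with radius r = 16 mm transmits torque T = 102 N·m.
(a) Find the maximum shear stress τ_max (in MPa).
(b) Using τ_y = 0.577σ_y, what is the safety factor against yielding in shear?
(a) For a solid circular shaft, τ_max = T·r/J with J = π·r^4/2, i.e. τ_max = 2·T / (π·r^3). Convert r = 16 mm = 0.016 m.
  τ_max = (2 × 102) / (π × 0.016^3) = 1.585 × 10⁷ Pa = 15.85 MPa
(b) τ_y = 0.577 × 280 = 161.56 MPa
  SF = τ_y/τ_max = 161.56 / 15.85 = 10.19
Final answer: (a) τ_max = 15.85 MPa, (b) SF = 10.19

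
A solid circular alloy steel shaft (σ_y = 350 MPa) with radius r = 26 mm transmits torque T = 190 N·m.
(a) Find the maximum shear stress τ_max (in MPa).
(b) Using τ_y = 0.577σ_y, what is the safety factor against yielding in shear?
(a) For a solid circular shaft, τ_max = T·r/J with J = π·r^4/2, i.e. τ_max = 2·T / (π·r^3). Convert r = 26 mm = 0.026 m.
  τ_max = (2 × 190) / (π × 0.026^3) = 6.882 × 10⁶ Pa = 6.882 MPa
(b) τ_y = 0.577 × 350 = 201.95 MPa
  SF = τ_y/τ_max = 201.95 / 6.882 = 29.34
Final answer: (a) τ_max = 6.882 MPa, (b) SF = 29.34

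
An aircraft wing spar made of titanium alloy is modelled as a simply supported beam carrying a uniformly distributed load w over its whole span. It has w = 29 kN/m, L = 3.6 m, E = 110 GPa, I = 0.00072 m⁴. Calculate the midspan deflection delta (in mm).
Model: a simply supported beam carrying a uniformly distributed load w over its whole span, so delta = (5·w·L^4) / (384·E·I).
Convert to SI units:
  w = 29 kN/m = 29000 N/m
  E = 110 GPa = 1.1 × 10¹¹ Pa
Substitute:
  delta = (5 × 29000 × 3.6^4) / (384 × (1.1 × 10¹¹) × 0.00072)
  delta = 0.0008008 m
Convert: delta = 0.0008008 m = 0.8008 mm
Final answer: delta = 0.8008 mm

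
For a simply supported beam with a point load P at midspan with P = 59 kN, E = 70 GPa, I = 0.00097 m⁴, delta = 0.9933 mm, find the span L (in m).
Model: a simply supported beam with a point load P at midspan, so delta = (P·L^3) / (48·E·I).
Solve for L: L = ((48·delta·E·I) / P)^(1/3).
Convert to SI units:
  P = 59 kN = 59000 N
  E = 70 GPa = 7 × 10¹⁰ Pa
  delta = 0.9933 mm = 0.0009933 m
Substitute:
  L = ((48 × 0.0009933 × (7 × 10¹⁰) × 0.00097) / 59000)^(1/3)
  L = 3.8 m
Final answer: L = 3.8 m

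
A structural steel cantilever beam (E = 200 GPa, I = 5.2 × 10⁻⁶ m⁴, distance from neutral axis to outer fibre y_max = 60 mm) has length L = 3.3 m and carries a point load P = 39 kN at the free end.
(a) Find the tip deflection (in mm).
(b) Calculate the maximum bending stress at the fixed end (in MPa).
(a) Tip deflection of a cantilever with an end point load: δ = P·L^3 / (3·E·I). Convert P = 39 kN = 39000 N, E = 200 GPa = 2 × 10¹¹ Pa.
  δ = (39000 × 3.3^3) / (3 × (2 × 10¹¹) × (5.2 × 10⁻⁶)) = 0.4492 m = 449.2 mm
(b) Maximum bending moment at the fixed end: M = P·L = 39000 × 3.3 = 128700 N·m. Convert y_max = 60 mm = 0.06 m.
  σ = M·y_max / I = (128700 × 0.06) / (5.2 × 10⁻⁶) = 1.485 × 10⁹ Pa = 1485 MPa
Final answer: (a) δ = 449.2 mm, (b) σ = 1485 MPa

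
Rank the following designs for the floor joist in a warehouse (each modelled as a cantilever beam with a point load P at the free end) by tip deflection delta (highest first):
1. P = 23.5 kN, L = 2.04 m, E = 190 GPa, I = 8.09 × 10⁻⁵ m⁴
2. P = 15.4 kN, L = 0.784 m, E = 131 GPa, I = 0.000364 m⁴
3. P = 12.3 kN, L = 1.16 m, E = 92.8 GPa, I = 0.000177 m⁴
Model: a cantilever beam with a point load P at the free end, so delta = (P·L^3) / (3·E·I) (SI units).
  Case 1: delta = (23500 × 2.04^3) / (3 × (1.9 × 10¹¹) × (8.09 × 10⁻⁵)) = 0.004326 m = 4.326 mm
  Case 2: delta = (15400 × 0.784^3) / (3 × (1.31 × 10¹¹) × 0.000364) = 5.188 × 10⁻⁵ m = 0.05188 mm
  Case 3: delta = (12300 × 1.16^3) / (3 × (9.28 × 10¹⁰) × 0.000177) = 0.0003896 m = 0.3896 mm
Ordering: 4.326 mm (case 1) > 0.3896 mm (case 3) > 0.05188 mm (case 2)
Final answer: 1, 3, 2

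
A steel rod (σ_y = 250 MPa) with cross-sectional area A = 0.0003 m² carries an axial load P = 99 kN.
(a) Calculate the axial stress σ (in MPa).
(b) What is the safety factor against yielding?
(a) Axial stress σ = P/A. Convert P = 99 kN = 99000 N.
  σ = 99000 / 0.0003 = 3.3 × 10⁸ Pa = 330 MPa
(b) Safety factor SF = σ_y/σ = 250 / 330 = 0.7576
Final answer: (a) σ = 330 MPa, (b) SF = 0.7576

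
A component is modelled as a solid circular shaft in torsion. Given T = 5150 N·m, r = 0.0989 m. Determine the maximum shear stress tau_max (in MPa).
Model: a solid circular shaft in torsion, so tau_max = (2·T) / (π·r^3).
Substitute:
  tau_max = (2 × 5150) / (π × 0.0989^3)
  tau_max = 3.389 × 10⁶ Pa
Convert: tau_max = 3.389 × 10⁶ Pa = 3.389 MPa
Final answer: tau_max = 3.389 MPa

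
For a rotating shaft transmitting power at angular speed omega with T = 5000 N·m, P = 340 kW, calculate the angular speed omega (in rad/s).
Model: a rotating shaft transmitting power at angular speed omega, so P = T·omega.
Solve for omega: omega = P / T.
Convert to SI units:
  P = 340 kW = 340000 W
Substitute:
  omega = 340000 / 5000
  omega = 68 rad/s
Final answer: omega = 68 rad/s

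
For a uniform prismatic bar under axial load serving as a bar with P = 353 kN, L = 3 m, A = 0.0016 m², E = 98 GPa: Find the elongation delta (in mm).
Model: a uniform prismatic bar under axial load, so delta = (P·L) / (A·E).
Convert to SI units:
  P = 353 kN = 353000 N
  E = 98 GPa = 9.8 × 10¹⁰ Pa
Substitute:
  delta = (353000 × 3) / (0.0016 × (9.8 × 10¹⁰))
  delta = 0.006754 m
Convert: delta = 0.006754 m = 6.754 mm
Final answer: delta = 6.754 mm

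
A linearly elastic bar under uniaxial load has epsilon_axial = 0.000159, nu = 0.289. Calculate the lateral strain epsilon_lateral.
Model: a linearly elastic bar under uniaxial load, so epsilon_lateral = -nu·epsilon_axial.
Substitute:
  epsilon_lateral = -(0.289 × 0.000159)
  epsilon_lateral = -4.595 × 10⁻⁵
Final answer: epsilon_lateral = -4.595 × 10⁻⁵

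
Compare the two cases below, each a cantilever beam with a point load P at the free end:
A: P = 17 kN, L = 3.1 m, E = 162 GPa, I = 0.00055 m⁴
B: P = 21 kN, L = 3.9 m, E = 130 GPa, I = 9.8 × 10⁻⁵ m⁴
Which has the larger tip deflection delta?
Model: a cantilever beam with a point load P at the free end, so delta = (P·L^3) / (3·E·I) (SI units).
  A: delta = (17000 × 3.1^3) / (3 × (1.62 × 10¹¹) × 0.00055) = 0.001895 m = 1.895 mm
  B: delta = (21000 × 3.9^3) / (3 × (1.3 × 10¹¹) × (9.8 × 10⁻⁵)) = 0.03259 m = 32.59 mm
32.59 mm > 1.895 mm, so B is larger.
Final answer: B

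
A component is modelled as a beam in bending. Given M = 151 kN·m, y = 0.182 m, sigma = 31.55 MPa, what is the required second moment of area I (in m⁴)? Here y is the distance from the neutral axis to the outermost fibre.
Model: a beam in bending, so sigma = (M·y) / I.
Solve for I: I = (M·y) / sigma.
Convert to SI units:
  M = 151 kN·m = 151000 N·m
  sigma = 31.55 MPa = 3.155 × 10⁷ Pa
Substitute:
  I = (151000 × 0.182) / (3.155 × 10⁷)
  I = 0.0008711 m⁴
Final answer: I = 0.0008711 m⁴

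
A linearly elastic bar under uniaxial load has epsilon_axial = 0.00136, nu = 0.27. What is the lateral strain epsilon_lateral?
Model: a linearly elastic bar under uniaxial load, so epsilon_lateral = -nu·epsilon_axial.
Substitute:
  epsilon_lateral = -(0.27 × 0.00136)
  epsilon_lateral = -0.0003672
Final answer: epsilon_lateral = -0.0003672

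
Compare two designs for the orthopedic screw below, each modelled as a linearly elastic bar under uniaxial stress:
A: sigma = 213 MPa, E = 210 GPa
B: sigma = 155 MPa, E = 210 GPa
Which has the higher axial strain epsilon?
Model: a linearly elastic bar under uniaxial stress, so epsilon = sigma / E (SI units).
  A: epsilon = (2.13 × 10⁸) / (2.1 × 10¹¹) = 0.001014
  B: epsilon = (1.55 × 10⁸) / (2.1 × 10¹¹) = 0.0007381
0.001014 > 0.0007381, so A is larger.
Final answer: A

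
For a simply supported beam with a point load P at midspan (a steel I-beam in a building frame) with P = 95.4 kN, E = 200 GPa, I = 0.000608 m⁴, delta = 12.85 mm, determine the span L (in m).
Model: a simply supported beam with a point load P at midspan, so delta = (P·L^3) / (48·E·I).
Solve for L: L = ((48·delta·E·I) / P)^(1/3).
Convert to SI units:
  P = 95.4 kN = 95400 N
  E = 200 GPa = 2 × 10¹¹ Pa
  delta = 12.85 mm = 0.01285 m
Substitute:
  L = ((48 × 0.01285 × (2 × 10¹¹) × 0.000608) / 95400)^(1/3)
  L = 9.229 m
Final answer: L = 9.229 m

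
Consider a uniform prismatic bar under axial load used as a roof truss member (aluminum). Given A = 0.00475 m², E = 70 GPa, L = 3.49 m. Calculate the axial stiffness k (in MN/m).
Model: a uniform prismatic bar under axial load, so k = (A·E) / L.
Convert to SI units:
  E = 70 GPa = 7 × 10¹⁰ Pa
Substitute:
  k = (0.00475 × (7 × 10¹⁰)) / 3.49
  k = 9.527 × 10⁷ N/m
Convert: k = 9.527 × 10⁷ N/m = 95.27 MN/m
Final answer: k = 95.27 MN/m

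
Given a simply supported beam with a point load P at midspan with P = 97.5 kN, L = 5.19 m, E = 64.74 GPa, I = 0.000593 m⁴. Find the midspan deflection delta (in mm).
Model: a simply supported beam with a point load P at midspan, so delta = (P·L^3) / (48·E·I).
Convert to SI units:
  P = 97.5 kN = 97500 N
  E = 64.74 GPa = 6.474 × 10¹⁰ Pa
Substitute:
  delta = (97500 × 5.19^3) / (48 × (6.474 × 10¹⁰) × 0.000593)
  delta = 0.007397 m
Convert: delta = 0.007397 m = 7.397 mm
Final answer: delta = 7.397 mm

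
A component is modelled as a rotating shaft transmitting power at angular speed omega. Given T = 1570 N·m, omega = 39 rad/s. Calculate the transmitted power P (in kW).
Model: a rotating shaft transmitting power at angular speed omega, so P = T·omega.
Substitute:
  P = 1570 × 39
  P = 61230 W
Convert: P = 61230 W = 61.23 kW
Final answer: P = 61.23 kW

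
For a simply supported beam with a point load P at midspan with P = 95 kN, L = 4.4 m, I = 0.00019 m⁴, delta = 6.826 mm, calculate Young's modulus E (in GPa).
Model: a simply supported beam with a point load P at midspan, so delta = (P·L^3) / (48·E·I).
Solve for E: E = (P·L^3) / (48·delta·I).
Convert to SI units:
  P = 95 kN = 95000 N
  delta = 6.826 mm = 0.006826 m
Substitute:
  E = (95000 × 4.4^3) / (48 × 0.006826 × 0.00019)
  E = 1.3 × 10¹¹ Pa
Convert: E = 1.3 × 10¹¹ Pa = 130 GPa
Final answer: E = 130 GPa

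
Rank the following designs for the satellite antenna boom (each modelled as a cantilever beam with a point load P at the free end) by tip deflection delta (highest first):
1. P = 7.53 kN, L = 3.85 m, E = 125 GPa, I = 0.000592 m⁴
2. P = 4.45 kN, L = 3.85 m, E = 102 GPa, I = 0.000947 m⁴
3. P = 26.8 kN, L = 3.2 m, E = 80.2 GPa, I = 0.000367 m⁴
Model: a cantilever beam with a point load P at the free end, so delta = (P·L^3) / (3·E·I) (SI units).
  Case 1: delta = (7530 × 3.85^3) / (3 × (1.25 × 10¹¹) × 0.000592) = 0.001936 m = 1.936 mm
  Case 2: delta = (4450 × 3.85^3) / (3 × (1.02 × 10¹¹) × 0.000947) = 0.0008763 m = 0.8763 mm
  Case 3: delta = (26800 × 3.2^3) / (3 × (8.02 × 10¹⁰) × 0.000367) = 0.009945 m = 9.945 mm
Ordering: 9.945 mm (case 3) > 1.936 mm (case 1) > 0.8763 mm (case 2)
Final answer: 3, 1, 2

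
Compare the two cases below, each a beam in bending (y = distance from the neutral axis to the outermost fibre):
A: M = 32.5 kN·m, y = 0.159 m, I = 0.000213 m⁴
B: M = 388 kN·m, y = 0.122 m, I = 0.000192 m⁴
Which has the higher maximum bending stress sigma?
Model: a beam in bending (y = distance from the neutral axis to the outermost fibre), so sigma = (M·y) / I (SI units).
  A: sigma = (32500 × 0.159) / 0.000213 = 2.426 × 10⁷ Pa = 24.26 MPa
  B: sigma = (388000 × 0.122) / 0.000192 = 2.465 × 10⁸ Pa = 246.5 MPa
246.5 MPa > 24.26 MPa, so B is larger.
Final answer: B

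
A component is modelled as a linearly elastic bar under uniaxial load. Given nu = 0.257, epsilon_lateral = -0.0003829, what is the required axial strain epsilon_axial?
Model: a linearly elastic bar under uniaxial load, so epsilon_lateral = -nu·epsilon_axial.
Solve for epsilon_axial: epsilon_axial = -epsilon_lateral / nu.
Substitute:
  epsilon_axial = -(-0.0003829) / 0.257
  epsilon_axial = 0.00149
Final answer: epsilon_axial = 0.00149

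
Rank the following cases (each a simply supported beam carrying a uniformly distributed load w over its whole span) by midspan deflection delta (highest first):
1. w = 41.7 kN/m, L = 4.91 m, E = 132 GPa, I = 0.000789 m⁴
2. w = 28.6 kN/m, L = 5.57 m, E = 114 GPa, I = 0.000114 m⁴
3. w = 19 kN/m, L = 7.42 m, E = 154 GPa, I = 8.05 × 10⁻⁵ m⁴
Model: a simply supported beam carrying a uniformly distributed load w over its whole span, so delta = (5·w·L^4) / (384·E·I) (SI units).
  Case 1: delta = (5 × 41700 × 4.91^4) / (384 × (1.32 × 10¹¹) × 0.000789) = 0.00303 m = 3.03 mm
  Case 2: delta = (5 × 28600 × 5.57^4) / (384 × (1.14 × 10¹¹) × 0.000114) = 0.02758 m = 27.58 mm
  Case 3: delta = (5 × 19000 × 7.42^4) / (384 × (1.54 × 10¹¹) × (8.05 × 10⁻⁵)) = 0.06049 m = 60.49 mm
Ordering: 60.49 mm (case 3) > 27.58 mm (case 2) > 3.03 mm (case 1)
Final answer: 3, 2, 1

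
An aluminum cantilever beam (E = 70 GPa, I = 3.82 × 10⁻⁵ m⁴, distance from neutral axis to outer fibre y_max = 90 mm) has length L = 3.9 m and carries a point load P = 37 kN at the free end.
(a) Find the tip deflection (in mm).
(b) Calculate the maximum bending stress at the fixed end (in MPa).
(a) Tip deflection of a cantilever with an end point load: δ = P·L^3 / (3·E·I). Convert P = 37 kN = 37000 N, E = 70 GPa = 7 × 10¹⁰ Pa.
  δ = (37000 × 3.9^3) / (3 × (7 × 10¹⁰) × (3.82 × 10⁻⁵)) = 0.2736 m = 273.6 mm
(b) Maximum bending moment at the fixed end: M = P·L = 37000 × 3.9 = 144300 N·m. Convert y_max = 90 mm = 0.09 m.
  σ = M·y_max / I = (144300 × 0.09) / (3.82 × 10⁻⁵) = 3.4 × 10⁸ Pa = 340 MPa
Final answer: (a) δ = 273.6 mm, (b) σ = 340 MPa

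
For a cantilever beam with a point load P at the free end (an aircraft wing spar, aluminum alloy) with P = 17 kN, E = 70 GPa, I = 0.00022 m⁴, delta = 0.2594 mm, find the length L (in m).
Model: a cantilever beam with a point load P at the free end, so delta = (P·L^3) / (3·E·I).
Solve for L: L = ((3·delta·E·I) / P)^(1/3).
Convert to SI units:
  P = 17 kN = 17000 N
  E = 70 GPa = 7 × 10¹⁰ Pa
  delta = 0.2594 mm = 0.0002594 m
Substitute:
  L = ((3 × 0.0002594 × (7 × 10¹⁰) × 0.00022) / 17000)^(1/3)
  L = 0.89 m
Final answer: L = 0.89 m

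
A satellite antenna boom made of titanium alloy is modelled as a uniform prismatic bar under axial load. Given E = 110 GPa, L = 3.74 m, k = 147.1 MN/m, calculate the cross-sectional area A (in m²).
Model: a uniform prismatic bar under axial load, so k = (A·E) / L.
Solve for A: A = (k·L) / E.
Convert to SI units:
  E = 110 GPa = 1.1 × 10¹¹ Pa
  k = 147.1 MN/m = 1.471 × 10⁸ N/m
Substitute:
  A = ((1.471 × 10⁸) × 3.74) / (1.1 × 10¹¹)
  A = 0.005001 m²
Final answer: A = 0.005001 m²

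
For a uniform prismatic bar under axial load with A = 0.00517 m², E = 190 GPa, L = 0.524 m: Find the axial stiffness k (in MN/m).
Model: a uniform prismatic bar under axial load, so k = (A·E) / L.
Convert to SI units:
  E = 190 GPa = 1.9 × 10¹¹ Pa
Substitute:
  k = (0.00517 × (1.9 × 10¹¹)) / 0.524
  k = 1.875 × 10⁹ N/m
Convert: k = 1.875 × 10⁹ N/m = 1875 MN/m
Final answer: k = 1875 MN/m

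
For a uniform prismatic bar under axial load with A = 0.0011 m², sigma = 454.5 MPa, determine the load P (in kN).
Model: a uniform prismatic bar under axial load, so sigma = P / A.
Solve for P: P = sigma·A.
Convert to SI units:
  sigma = 454.5 MPa = 4.545 × 10⁸ Pa
Substitute:
  P = (4.545 × 10⁸) × 0.0011
  P = 500000 N
Convert: P = 500000 N = 500 kN
Final answer: P = 500 kN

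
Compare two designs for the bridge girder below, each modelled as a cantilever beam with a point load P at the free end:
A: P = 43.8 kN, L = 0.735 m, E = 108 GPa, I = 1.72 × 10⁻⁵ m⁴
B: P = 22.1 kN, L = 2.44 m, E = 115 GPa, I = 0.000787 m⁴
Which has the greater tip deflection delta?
Model: a cantilever beam with a point load P at the free end, so delta = (P·L^3) / (3·E·I) (SI units).
  A: delta = (43800 × 0.735^3) / (3 × (1.08 × 10¹¹) × (1.72 × 10⁻⁵)) = 0.003121 m = 3.121 mm
  B: delta = (22100 × 2.44^3) / (3 × (1.15 × 10¹¹) × 0.000787) = 0.001182 m = 1.182 mm
3.121 mm > 1.182 mm, so A is larger.
Final answer: A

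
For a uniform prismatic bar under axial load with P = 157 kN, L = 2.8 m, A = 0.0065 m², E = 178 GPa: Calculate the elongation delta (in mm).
Model: a uniform prismatic bar under axial load, so delta = (P·L) / (A·E).
Convert to SI units:
  P = 157 kN = 157000 N
  E = 178 GPa = 1.78 × 10¹¹ Pa
Substitute:
  delta = (157000 × 2.8) / (0.0065 × (1.78 × 10¹¹))
  delta = 0.0003799 m
Convert: delta = 0.0003799 m = 0.3799 mm
Final answer: delta = 0.3799 mm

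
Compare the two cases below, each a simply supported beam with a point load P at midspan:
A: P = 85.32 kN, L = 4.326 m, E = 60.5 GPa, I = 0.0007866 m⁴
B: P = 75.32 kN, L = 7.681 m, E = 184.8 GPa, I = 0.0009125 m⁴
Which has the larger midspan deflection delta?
Model: a simply supported beam with a point load P at midspan, so delta = (P·L^3) / (48·E·I) (SI units).
  A: delta = (85320 × 4.326^3) / (48 × (6.05 × 10¹⁰) × 0.0007866) = 0.003024 m = 3.024 mm
  B: delta = (75320 × 7.681^3) / (48 × (1.848 × 10¹¹) × 0.0009125) = 0.004217 m = 4.217 mm
4.217 mm > 3.024 mm, so B is larger.
Final answer: B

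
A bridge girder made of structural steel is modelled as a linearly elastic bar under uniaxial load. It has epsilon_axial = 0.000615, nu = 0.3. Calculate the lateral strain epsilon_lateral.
Model: a linearly elastic bar under uniaxial load, so epsilon_lateral = -nu·epsilon_axial.
Substitute:
  epsilon_lateral = -(0.3 × 0.000615)
  epsilon_lateral = -0.0001845
Final answer: epsilon_lateral = -0.0001845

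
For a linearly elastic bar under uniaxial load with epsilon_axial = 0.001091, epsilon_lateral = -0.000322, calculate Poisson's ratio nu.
Model: a linearly elastic bar under uniaxial load, so epsilon_lateral = -nu·epsilon_axial.
Solve for nu: nu = -epsilon_lateral / epsilon_axial.
Substitute:
  nu = -(-0.000322) / 0.001091
  nu = 0.2951
Final answer: nu = 0.2951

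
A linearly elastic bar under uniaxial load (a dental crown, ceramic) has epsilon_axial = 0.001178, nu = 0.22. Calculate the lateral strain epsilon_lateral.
Model: a linearly elastic bar under uniaxial load, so epsilon_lateral = -nu·epsilon_axial.
Substitute:
  epsilon_lateral = -(0.22 × 0.001178)
  epsilon_lateral = -0.0002592
Final answer: epsilon_lateral = -0.0002592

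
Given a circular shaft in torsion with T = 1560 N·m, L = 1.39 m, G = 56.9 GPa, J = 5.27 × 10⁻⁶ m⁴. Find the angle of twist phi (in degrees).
Model: a circular shaft in torsion, so phi = (T·L) / (G·J).
Convert to SI units:
  G = 56.9 GPa = 5.69 × 10¹⁰ Pa
Substitute:
  phi = (1560 × 1.39) / ((5.69 × 10¹⁰) × (5.27 × 10⁻⁶))
  phi = 0.007231 rad
Convert to degrees: phi = 0.007231 × 180/π = 0.4143°
Final answer: phi = 0.4143°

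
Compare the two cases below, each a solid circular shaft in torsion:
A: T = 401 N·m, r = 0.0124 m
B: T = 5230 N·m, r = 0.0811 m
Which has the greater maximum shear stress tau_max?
Model: a solid circular shaft in torsion, so tau_max = (2·T) / (π·r^3) (SI units).
  A: tau_max = (2 × 401) / (π × 0.0124^3) = 1.339 × 10⁸ Pa = 133.9 MPa
  B: tau_max = (2 × 5230) / (π × 0.0811^3) = 6.242 × 10⁶ Pa = 6.242 MPa
133.9 MPa > 6.242 MPa, so A is larger.
Final answer: A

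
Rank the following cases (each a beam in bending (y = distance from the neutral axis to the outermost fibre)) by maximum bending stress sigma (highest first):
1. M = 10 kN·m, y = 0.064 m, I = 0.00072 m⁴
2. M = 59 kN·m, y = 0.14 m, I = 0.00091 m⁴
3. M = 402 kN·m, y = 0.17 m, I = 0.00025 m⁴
Model: a beam in bending (y = distance from the neutral axis to the outermost fibre), so sigma = (M·y) / I (SI units).
  Case 1: sigma = (10000 × 0.064) / 0.00072 = 888900 Pa = 0.8889 MPa
  Case 2: sigma = (59000 × 0.14) / 0.00091 = 9.077 × 10⁶ Pa = 9.077 MPa
  Case 3: sigma = (402000 × 0.17) / 0.00025 = 2.734 × 10⁸ Pa = 273.4 MPa
Ordering: 273.4 MPa (case 3) > 9.077 MPa (case 2) > 0.8889 MPa (case 1)
Final answer: 3, 2, 1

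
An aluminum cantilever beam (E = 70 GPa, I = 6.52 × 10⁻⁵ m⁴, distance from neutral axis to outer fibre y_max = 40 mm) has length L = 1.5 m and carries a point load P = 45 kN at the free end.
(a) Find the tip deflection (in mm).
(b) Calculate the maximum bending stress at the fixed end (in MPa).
(a) Tip deflection of a cantilever with an end point load: δ = P·L^3 / (3·E·I). Convert P = 45 kN = 45000 N, E = 70 GPa = 7 × 10¹⁰ Pa.
  δ = (45000 × 1.5^3) / (3 × (7 × 10¹⁰) × (6.52 × 10⁻⁵)) = 0.01109 m = 11.09 mm
(b) Maximum bending moment at the fixed end: M = P·L = 45000 × 1.5 = 67500 N·m. Convert y_max = 40 mm = 0.04 m.
  σ = M·y_max / I = (67500 × 0.04) / (6.52 × 10⁻⁵) = 4.141 × 10⁷ Pa = 41.41 MPa
Final answer: (a) δ = 11.09 mm, (b) σ = 41.41 MPa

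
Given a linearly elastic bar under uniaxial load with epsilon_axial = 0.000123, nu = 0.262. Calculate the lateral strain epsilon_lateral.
Model: a linearly elastic bar under uniaxial load, so epsilon_lateral = -nu·epsilon_axial.
Substitute:
  epsilon_lateral = -(0.262 × 0.000123)
  epsilon_lateral = -3.223 × 10⁻⁵
Final answer: epsilon_lateral = -3.223 × 10⁻⁵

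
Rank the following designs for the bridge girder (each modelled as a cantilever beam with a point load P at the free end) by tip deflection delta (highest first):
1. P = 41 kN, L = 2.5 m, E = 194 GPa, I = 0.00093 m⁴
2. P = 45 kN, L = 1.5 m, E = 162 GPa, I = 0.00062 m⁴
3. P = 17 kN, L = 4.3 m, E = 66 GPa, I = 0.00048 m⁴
Model: a cantilever beam with a point load P at the free end, so delta = (P·L^3) / (3·E·I) (SI units).
  Case 1: delta = (41000 × 2.5^3) / (3 × (1.94 × 10¹¹) × 0.00093) = 0.001184 m = 1.184 mm
  Case 2: delta = (45000 × 1.5^3) / (3 × (1.62 × 10¹¹) × 0.00062) = 0.000504 m = 0.504 mm
  Case 3: delta = (17000 × 4.3^3) / (3 × (6.6 × 10¹⁰) × 0.00048) = 0.01422 m = 14.22 mm
Ordering: 14.22 mm (case 3) > 1.184 mm (case 1) > 0.504 mm (case 2)
Final answer: 3, 1, 2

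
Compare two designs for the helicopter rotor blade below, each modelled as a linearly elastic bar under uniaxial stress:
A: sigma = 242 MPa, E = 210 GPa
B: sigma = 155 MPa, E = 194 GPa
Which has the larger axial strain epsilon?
Model: a linearly elastic bar under uniaxial stress, so epsilon = sigma / E (SI units).
  A: epsilon = (2.42 × 10⁸) / (2.1 × 10¹¹) = 0.001152
  B: epsilon = (1.55 × 10⁸) / (1.94 × 10¹¹) = 0.000799
0.001152 > 0.000799, so A is larger.
Final answer: A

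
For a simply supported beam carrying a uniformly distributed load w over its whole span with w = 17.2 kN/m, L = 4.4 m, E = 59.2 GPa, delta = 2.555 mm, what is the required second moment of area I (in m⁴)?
Model: a simply supported beam carrying a uniformly distributed load w over its whole span, so delta = (5·w·L^4) / (384·E·I).
Solve for I: I = (5·w·L^4) / (384·delta·E).
Convert to SI units:
  w = 17.2 kN/m = 17200 N/m
  E = 59.2 GPa = 5.92 × 10¹⁰ Pa
  delta = 2.555 mm = 0.002555 m
Substitute:
  I = (5 × 17200 × 4.4^4) / (384 × 0.002555 × (5.92 × 10¹⁰))
  I = 0.000555 m⁴
Final answer: I = 0.000555 m⁴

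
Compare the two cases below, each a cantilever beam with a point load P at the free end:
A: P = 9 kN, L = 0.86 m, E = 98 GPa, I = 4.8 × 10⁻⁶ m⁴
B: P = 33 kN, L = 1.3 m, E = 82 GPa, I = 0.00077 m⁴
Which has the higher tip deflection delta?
Model: a cantilever beam with a point load P at the free end, so delta = (P·L^3) / (3·E·I) (SI units).
  A: delta = (9000 × 0.86^3) / (3 × (9.8 × 10¹⁰) × (4.8 × 10⁻⁶)) = 0.004056 m = 4.056 mm
  B: delta = (33000 × 1.3^3) / (3 × (8.2 × 10¹⁰) × 0.00077) = 0.0003828 m = 0.3828 mm
4.056 mm > 0.3828 mm, so A is larger.
Final answer: A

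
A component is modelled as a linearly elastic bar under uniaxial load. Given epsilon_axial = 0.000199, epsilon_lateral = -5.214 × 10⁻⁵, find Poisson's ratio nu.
Model: a linearly elastic bar under uniaxial load, so epsilon_lateral = -nu·epsilon_axial.
Solve for nu: nu = -epsilon_lateral / epsilon_axial.
Substitute:
  nu = -(-5.214 × 10⁻⁵) / 0.000199
  nu = 0.262
Final answer: nu = 0.262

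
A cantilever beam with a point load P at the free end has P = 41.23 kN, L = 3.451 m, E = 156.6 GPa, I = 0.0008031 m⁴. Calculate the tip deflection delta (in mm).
Model: a cantilever beam with a point load P at the free end, so delta = (P·L^3) / (3·E·I).
Convert to SI units:
  P = 41.23 kN = 41230 N
  E = 156.6 GPa = 1.566 × 10¹¹ Pa
Substitute:
  delta = (41230 × 3.451^3) / (3 × (1.566 × 10¹¹) × 0.0008031)
  delta = 0.004491 m
Convert: delta = 0.004491 m = 4.491 mm
Final answer: delta = 4.491 mm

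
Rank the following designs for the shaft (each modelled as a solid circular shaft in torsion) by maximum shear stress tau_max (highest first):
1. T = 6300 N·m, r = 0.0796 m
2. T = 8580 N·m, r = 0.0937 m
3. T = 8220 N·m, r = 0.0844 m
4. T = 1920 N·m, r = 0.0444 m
Model: a solid circular shaft in torsion, so tau_max = (2·T) / (π·r^3) (SI units).
  Case 1: tau_max = (2 × 6300) / (π × 0.0796^3) = 7.952 × 10⁶ Pa = 7.952 MPa
  Case 2: tau_max = (2 × 8580) / (π × 0.0937^3) = 6.64 × 10⁶ Pa = 6.64 MPa
  Case 3: tau_max = (2 × 8220) / (π × 0.0844^3) = 8.704 × 10⁶ Pa = 8.704 MPa
  Case 4: tau_max = (2 × 1920) / (π × 0.0444^3) = 1.396 × 10⁷ Pa = 13.96 MPa
Ordering: 13.96 MPa (case 4) > 8.704 MPa (case 3) > 7.952 MPa (case 1) > 6.64 MPa (case 2)
Final answer: 4, 3, 1, 2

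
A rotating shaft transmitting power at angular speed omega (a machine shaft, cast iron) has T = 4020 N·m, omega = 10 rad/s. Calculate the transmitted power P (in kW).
Model: a rotating shaft transmitting power at angular speed omega, so P = T·omega.
Substitute:
  P = 4020 × 10
  P = 40200 W
Convert: P = 40200 W = 40.2 kW
Final answer: P = 40.2 kW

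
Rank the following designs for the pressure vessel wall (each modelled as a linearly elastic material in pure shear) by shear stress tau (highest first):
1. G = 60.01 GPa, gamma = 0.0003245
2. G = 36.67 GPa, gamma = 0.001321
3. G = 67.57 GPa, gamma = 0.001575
Model: a linearly elastic material in pure shear, so tau = G·gamma (SI units).
  Case 1: tau = (6.001 × 10¹⁰) × 0.0003245 = 1.947 × 10⁷ Pa = 19.47 MPa
  Case 2: tau = (3.667 × 10¹⁰) × 0.001321 = 4.844 × 10⁷ Pa = 48.44 MPa
  Case 3: tau = (6.757 × 10¹⁰) × 0.001575 = 1.064 × 10⁸ Pa = 106.4 MPa
Ordering: 106.4 MPa (case 3) > 48.44 MPa (case 2) > 19.47 MPa (case 1)
Final answer: 3, 2, 1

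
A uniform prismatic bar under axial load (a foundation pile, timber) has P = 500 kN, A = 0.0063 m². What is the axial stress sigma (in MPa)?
Model: a uniform prismatic bar under axial load, so sigma = P / A.
Convert to SI units:
  P = 500 kN = 500000 N
Substitute:
  sigma = 500000 / 0.0063
  sigma = 7.937 × 10⁷ Pa
Convert: sigma = 7.937 × 10⁷ Pa = 79.37 MPa
Final answer: sigma = 79.37 MPa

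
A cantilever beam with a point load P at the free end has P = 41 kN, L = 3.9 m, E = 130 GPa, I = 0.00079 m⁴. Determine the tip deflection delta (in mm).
Model: a cantilever beam with a point load P at the free end, so delta = (P·L^3) / (3·E·I).
Convert to SI units:
  P = 41 kN = 41000 N
  E = 130 GPa = 1.3 × 10¹¹ Pa
Substitute:
  delta = (41000 × 3.9^3) / (3 × (1.3 × 10¹¹) × 0.00079)
  delta = 0.007894 m
Convert: delta = 0.007894 m = 7.894 mm
Final answer: delta = 7.894 mm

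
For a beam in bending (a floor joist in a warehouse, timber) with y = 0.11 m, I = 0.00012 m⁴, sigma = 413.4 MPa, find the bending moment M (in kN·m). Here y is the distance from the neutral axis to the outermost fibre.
Model: a beam in bending, so sigma = (M·y) / I.
Solve for M: M = (sigma·I) / y.
Convert to SI units:
  sigma = 413.4 MPa = 4.134 × 10⁸ Pa
Substitute:
  M = ((4.134 × 10⁸) × 0.00012) / 0.11
  M = 451000 N·m
Convert: M = 451000 N·m = 451 kN·m
Final answer: M = 451 kN·m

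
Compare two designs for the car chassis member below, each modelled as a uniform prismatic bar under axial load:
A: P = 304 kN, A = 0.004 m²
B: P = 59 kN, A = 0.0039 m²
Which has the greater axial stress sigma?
Model: a uniform prismatic bar under axial load, so sigma = P / A (SI units).
  A: sigma = 304000 / 0.004 = 7.6 × 10⁷ Pa = 76 MPa
  B: sigma = 59000 / 0.0039 = 1.513 × 10⁷ Pa = 15.13 MPa
76 MPa > 15.13 MPa, so A is larger.
Final answer: A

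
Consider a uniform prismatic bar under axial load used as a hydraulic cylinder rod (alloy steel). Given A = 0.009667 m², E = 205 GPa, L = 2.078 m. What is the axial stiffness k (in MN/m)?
Model: a uniform prismatic bar under axial load, so k = (A·E) / L.
Convert to SI units:
  E = 205 GPa = 2.05 × 10¹¹ Pa
Substitute:
  k = (0.009667 × (2.05 × 10¹¹)) / 2.078
  k = 9.537 × 10⁸ N/m
Convert: k = 9.537 × 10⁸ N/m = 953.7 MN/m
Final answer: k = 953.7 MN/m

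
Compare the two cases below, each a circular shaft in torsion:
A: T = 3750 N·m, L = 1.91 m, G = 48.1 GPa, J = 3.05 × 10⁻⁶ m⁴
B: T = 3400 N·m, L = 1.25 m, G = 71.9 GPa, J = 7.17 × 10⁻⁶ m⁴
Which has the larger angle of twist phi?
Model: a circular shaft in torsion, so phi = (T·L) / (G·J) (SI units).
  A: phi = (3750 × 1.91) / ((4.81 × 10¹⁰) × (3.05 × 10⁻⁶)) = 0.04882 rad = 2.797°
  B: phi = (3400 × 1.25) / ((7.19 × 10¹⁰) × (7.17 × 10⁻⁶)) = 0.008244 rad = 0.4723°
2.797° > 0.4723°, so A is larger.
Final answer: A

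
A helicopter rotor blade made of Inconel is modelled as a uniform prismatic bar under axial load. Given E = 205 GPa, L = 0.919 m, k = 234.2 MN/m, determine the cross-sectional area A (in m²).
Model: a uniform prismatic bar under axial load, so k = (A·E) / L.
Solve for A: A = (k·L) / E.
Convert to SI units:
  E = 205 GPa = 2.05 × 10¹¹ Pa
  k = 234.2 MN/m = 2.342 × 10⁸ N/m
Substitute:
  A = ((2.342 × 10⁸) × 0.919) / (2.05 × 10¹¹)
  A = 0.00105 m²
Final answer: A = 0.00105 m²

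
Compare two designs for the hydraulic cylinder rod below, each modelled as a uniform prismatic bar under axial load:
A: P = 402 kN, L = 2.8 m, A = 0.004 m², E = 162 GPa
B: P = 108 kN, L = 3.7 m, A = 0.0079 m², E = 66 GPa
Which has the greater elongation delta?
Model: a uniform prismatic bar under axial load, so delta = (P·L) / (A·E) (SI units).
  A: delta = (402000 × 2.8) / (0.004 × (1.62 × 10¹¹)) = 0.001737 m = 1.737 mm
  B: delta = (108000 × 3.7) / (0.0079 × (6.6 × 10¹⁰)) = 0.0007664 m = 0.7664 mm
1.737 mm > 0.7664 mm, so A is larger.
Final answer: A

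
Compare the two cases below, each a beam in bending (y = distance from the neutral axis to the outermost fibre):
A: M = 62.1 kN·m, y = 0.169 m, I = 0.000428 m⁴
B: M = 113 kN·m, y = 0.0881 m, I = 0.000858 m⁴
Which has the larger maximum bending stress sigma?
Model: a beam in bending (y = distance from the neutral axis to the outermost fibre), so sigma = (M·y) / I (SI units).
  A: sigma = (62100 × 0.169) / 0.000428 = 2.452 × 10⁷ Pa = 24.52 MPa
  B: sigma = (113000 × 0.0881) / 0.000858 = 1.16 × 10⁷ Pa = 11.6 MPa
24.52 MPa > 11.6 MPa, so A is larger.
Final answer: A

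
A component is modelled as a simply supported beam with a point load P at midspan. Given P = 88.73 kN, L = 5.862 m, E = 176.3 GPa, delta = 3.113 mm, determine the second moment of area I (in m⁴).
Model: a simply supported beam with a point load P at midspan, so delta = (P·L^3) / (48·E·I).
Solve for I: I = (P·L^3) / (48·delta·E).
Convert to SI units:
  P = 88.73 kN = 88730 N
  E = 176.3 GPa = 1.763 × 10¹¹ Pa
  delta = 3.113 mm = 0.003113 m
Substitute:
  I = (88730 × 5.862^3) / (48 × 0.003113 × (1.763 × 10¹¹))
  I = 0.0006785 m⁴
Final answer: I = 0.0006785 m⁴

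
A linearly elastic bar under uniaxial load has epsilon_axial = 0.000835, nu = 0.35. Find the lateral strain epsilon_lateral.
Model: a linearly elastic bar under uniaxial load, so epsilon_lateral = -nu·epsilon_axial.
Substitute:
  epsilon_lateral = -(0.35 × 0.000835)
  epsilon_lateral = -0.0002922
Final answer: epsilon_lateral = -0.0002922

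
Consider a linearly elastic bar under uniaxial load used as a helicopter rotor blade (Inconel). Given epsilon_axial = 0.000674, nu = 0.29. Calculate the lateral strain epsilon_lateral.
Model: a linearly elastic bar under uniaxial load, so epsilon_lateral = -nu·epsilon_axial.
Substitute:
  epsilon_lateral = -(0.29 × 0.000674)
  epsilon_lateral = -0.0001955
Final answer: epsilon_lateral = -0.0001955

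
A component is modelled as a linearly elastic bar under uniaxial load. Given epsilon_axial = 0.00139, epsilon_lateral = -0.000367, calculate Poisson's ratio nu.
Model: a linearly elastic bar under uniaxial load, so epsilon_lateral = -nu·epsilon_axial.
Solve for nu: nu = -epsilon_lateral / epsilon_axial.
Substitute:
  nu = -(-0.000367) / 0.00139
  nu = 0.264
Final answer: nu = 0.264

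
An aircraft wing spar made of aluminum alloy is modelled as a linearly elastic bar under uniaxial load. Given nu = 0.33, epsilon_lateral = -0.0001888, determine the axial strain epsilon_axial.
Model: a linearly elastic bar under uniaxial load, so epsilon_lateral = -nu·epsilon_axial.
Solve for epsilon_axial: epsilon_axial = -epsilon_lateral / nu.
Substitute:
  epsilon_axial = -(-0.0001888) / 0.33
  epsilon_axial = 0.0005721
Final answer: epsilon_axial = 0.0005721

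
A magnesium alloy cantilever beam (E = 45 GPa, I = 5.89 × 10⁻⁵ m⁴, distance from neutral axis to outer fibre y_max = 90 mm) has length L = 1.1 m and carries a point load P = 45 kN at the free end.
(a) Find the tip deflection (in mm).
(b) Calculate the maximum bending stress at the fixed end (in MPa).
(a) Tip deflection of a cantilever with an end point load: δ = P·L^3 / (3·E·I). Convert P = 45 kN = 45000 N, E = 45 GPa = 4.5 × 10¹⁰ Pa.
  δ = (45000 × 1.1^3) / (3 × (4.5 × 10¹⁰) × (5.89 × 10⁻⁵)) = 0.007533 m = 7.533 mm
(b) Maximum bending moment at the fixed end: M = P·L = 45000 × 1.1 = 49500 N·m. Convert y_max = 90 mm = 0.09 m.
  σ = M·y_max / I = (49500 × 0.09) / (5.89 × 10⁻⁵) = 7.564 × 10⁷ Pa = 75.64 MPa
Final answer: (a) δ = 7.533 mm, (b) σ = 75.64 MPa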